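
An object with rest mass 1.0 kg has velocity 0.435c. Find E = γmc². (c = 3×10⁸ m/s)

γ = 1/√(1 - 0.435²) = 1.1106
mc² = 1.0 × (3×10⁸)² = 9.000×10¹⁶ J
E = γmc² = 1.1106 × 9.000×10¹⁶ = 9.995×10¹⁶ J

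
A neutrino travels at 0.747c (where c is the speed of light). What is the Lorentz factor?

v/c = 0.747, so (v/c)² = 0.558009
1 - (v/c)² = 0.441991
γ = 1/√(0.441991) = 1.504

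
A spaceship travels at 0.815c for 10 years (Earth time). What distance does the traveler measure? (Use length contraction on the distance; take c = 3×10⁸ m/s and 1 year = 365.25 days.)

Earth distance: d = v × t = 0.815c × 10 yr = 7.7158×10¹⁶ m
γ = 1.7257
d' = d/γ = 7.7158×10¹⁶/1.7257 = 4.471×10¹⁶ m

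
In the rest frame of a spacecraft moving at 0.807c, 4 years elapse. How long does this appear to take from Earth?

Proper time Δt₀ = 4 years
γ = 1/√(1 - 0.807²) = 1.6933
Δt = γΔt₀ = 1.6933 × 4 = 6.773 years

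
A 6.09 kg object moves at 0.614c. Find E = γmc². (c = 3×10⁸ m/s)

γ = 1/√(1 - 0.614²) = 1.267
mc² = 6.09 × (3×10⁸)² = 5.481×10¹⁷ J
E = γmc² = 1.267 × 5.481×10¹⁷ = 6.944×10¹⁷ J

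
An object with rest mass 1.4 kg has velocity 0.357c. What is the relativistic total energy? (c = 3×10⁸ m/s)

γ = 1/√(1 - 0.357²) = 1.071
mc² = 1.4 × (3×10⁸)² = 1.260×10¹⁷ J
E = γmc² = 1.071 × 1.260×10¹⁷ = 1.349×10¹⁷ J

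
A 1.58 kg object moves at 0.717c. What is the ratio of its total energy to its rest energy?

E = γmc², E₀ = mc²
E/E₀ = γ = 1/√(1 - 0.717²) = 1.435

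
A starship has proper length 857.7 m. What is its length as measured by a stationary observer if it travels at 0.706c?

Proper length L₀ = 857.7 m
γ = 1/√(1 - 0.706²) = 1.412
L = L₀/γ = 857.7/1.412 = 607.4 m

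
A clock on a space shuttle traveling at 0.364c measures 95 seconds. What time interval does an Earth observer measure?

Proper time Δt₀ = 95 seconds
γ = 1/√(1 - 0.364²) = 1.074
Δt = γΔt₀ = 1.074 × 95 = 102.0 seconds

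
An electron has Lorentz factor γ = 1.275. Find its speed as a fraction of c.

From γ = 1/√(1 - v²/c²):
1/γ² = 1/1.275² = 0.6151
v²/c² = 1 - 0.6151 = 0.3849
v/c = √(0.3849) = 0.6204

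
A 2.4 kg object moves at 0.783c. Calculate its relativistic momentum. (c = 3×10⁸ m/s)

γ = 1/√(1 - 0.783²) = 1.60766
v = 0.783 × 3×10⁸ = 2.349×10⁸ m/s
p = γmv = 1.60766 × 2.4 × 2.349×10⁸ = 9.063×10⁸ kg·m/s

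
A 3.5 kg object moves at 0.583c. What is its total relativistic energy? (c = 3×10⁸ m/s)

γ = 1/√(1 - 0.583²) = 1.2308
mc² = 3.5 × (3×10⁸)² = 3.150×10¹⁷ J
E = γmc² = 1.2308 × 3.150×10¹⁷ = 3.877×10¹⁷ J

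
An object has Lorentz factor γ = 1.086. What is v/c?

From γ = 1/√(1 - v²/c²):
1/γ² = 1/1.086² = 0.8479
v²/c² = 1 - 0.8479 = 0.1521
v/c = √(0.1521) = 0.3900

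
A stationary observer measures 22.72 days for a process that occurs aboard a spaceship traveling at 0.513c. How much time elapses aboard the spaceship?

Dilated time Δt = 22.72 days
γ = 1/√(1 - 0.513²) = 1.165
Δt₀ = Δt/γ = 22.72/1.165 = 19.50 days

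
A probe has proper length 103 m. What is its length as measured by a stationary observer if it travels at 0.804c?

Proper length L₀ = 103 m
γ = 1/√(1 - 0.804²) = 1.6817
L = L₀/γ = 103/1.6817 = 61.25 m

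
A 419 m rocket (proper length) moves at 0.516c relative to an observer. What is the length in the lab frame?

Proper length L₀ = 419 m
γ = 1/√(1 - 0.516²) = 1.1674
L = L₀/γ = 419/1.1674 = 358.9 m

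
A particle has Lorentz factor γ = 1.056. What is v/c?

From γ = 1/√(1 - v²/c²):
1/γ² = 1/1.056² = 0.89675
v²/c² = 1 - 0.89675 = 0.10325
v/c = √(0.10325) = 0.3213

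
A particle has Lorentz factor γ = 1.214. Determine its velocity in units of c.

From γ = 1/√(1 - v²/c²):
1/γ² = 1/1.214² = 0.6785
v²/c² = 1 - 0.6785 = 0.3215
v/c = √(0.3215) = 0.5670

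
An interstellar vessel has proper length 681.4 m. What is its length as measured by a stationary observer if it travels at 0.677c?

Proper length L₀ = 681.4 m
γ = 1/√(1 - 0.677²) = 1.3587
L = L₀/γ = 681.4/1.3587 = 501.5 m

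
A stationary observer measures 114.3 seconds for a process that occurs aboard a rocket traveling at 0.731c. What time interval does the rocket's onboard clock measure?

Dilated time Δt = 114.3 seconds
γ = 1/√(1 - 0.731²) = 1.46546
Δt₀ = Δt/γ = 114.3/1.46546 = 78.00 seconds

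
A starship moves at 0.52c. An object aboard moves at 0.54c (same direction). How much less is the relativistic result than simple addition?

Classical: u' + v = 0.54 + 0.52 = 1.06c
Relativistic: u = (0.54 + 0.52)/(1 + 0.2808) = 1.06/1.2808 = 0.8276c
Difference: 1.06 - 0.8276 = 0.2324c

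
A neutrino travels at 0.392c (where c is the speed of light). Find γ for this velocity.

v/c = 0.392, so (v/c)² = 0.153664
1 - (v/c)² = 0.846336
γ = 1/√(0.846336) = 1.087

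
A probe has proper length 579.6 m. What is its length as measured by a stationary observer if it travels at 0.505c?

Proper length L₀ = 579.6 m
γ = 1/√(1 - 0.505²) = 1.1586
L = L₀/γ = 579.6/1.1586 = 500.3 m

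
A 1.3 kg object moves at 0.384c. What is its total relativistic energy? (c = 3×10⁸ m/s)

γ = 1/√(1 - 0.384²) = 1.083
mc² = 1.3 × (3×10⁸)² = 1.170×10¹⁷ J
E = γmc² = 1.083 × 1.170×10¹⁷ = 1.267×10¹⁷ J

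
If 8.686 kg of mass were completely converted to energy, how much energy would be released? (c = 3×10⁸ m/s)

Using E = mc²:
c² = (3×10⁸)² = 9×10¹⁶ m²/s²
E = 8.686 × 9×10¹⁶ = 7.817×10¹⁷ J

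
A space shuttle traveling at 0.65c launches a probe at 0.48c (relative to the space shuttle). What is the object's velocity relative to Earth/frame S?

u = (u' + v)/(1 + u'v/c²)
Numerator: 0.48 + 0.65 = 1.13
Denominator: 1 + 0.312 = 1.312
u = 1.13/1.312 = 0.8613c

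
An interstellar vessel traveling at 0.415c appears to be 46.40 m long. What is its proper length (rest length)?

Contracted length L = 46.40 m
γ = 1/√(1 - 0.415²) = 1.0991
L₀ = γL = 1.0991 × 46.40 = 51.00 m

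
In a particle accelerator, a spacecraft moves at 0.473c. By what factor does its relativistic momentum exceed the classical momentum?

p_rel = γmv, p_class = mv
Ratio = γ = 1/√(1 - 0.473²)
= 1/√(0.776271) = 1.135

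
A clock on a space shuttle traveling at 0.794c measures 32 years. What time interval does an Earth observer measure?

Proper time Δt₀ = 32 years
γ = 1/√(1 - 0.794²) = 1.645
Δt = γΔt₀ = 1.645 × 32 = 52.64 years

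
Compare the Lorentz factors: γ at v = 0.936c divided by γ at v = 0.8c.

γ₁ = 1/√(1 - 0.936²) = 2.8409
γ₂ = 1/√(1 - 0.8²) = 1.6667
γ₁/γ₂ = 2.8409/1.6667 = 1.705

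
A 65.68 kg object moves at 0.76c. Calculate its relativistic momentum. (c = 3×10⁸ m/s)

γ = 1/√(1 - 0.76²) = 1.5386
v = 0.76 × 3×10⁸ = 2.280×10⁸ m/s
p = γmv = 1.5386 × 65.68 × 2.280×10⁸ = 2.304×10¹⁰ kg·m/s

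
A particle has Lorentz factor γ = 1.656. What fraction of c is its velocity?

From γ = 1/√(1 - v²/c²):
1/γ² = 1/1.656² = 0.3647
v²/c² = 1 - 0.3647 = 0.6353
v/c = √(0.6353) = 0.7971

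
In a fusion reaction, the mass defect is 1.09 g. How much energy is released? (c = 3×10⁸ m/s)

Convert mass defect: Δm = 1.09 g = 0.00109 kg
E = Δm·c² = 0.00109 × (3×10⁸)²
= 0.00109 × 9×10¹⁶ = 9.810×10¹³ J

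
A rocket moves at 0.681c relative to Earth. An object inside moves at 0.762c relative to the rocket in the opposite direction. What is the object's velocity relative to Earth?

Object's velocity in rocket frame is u' = -0.762c
u = (u' + v)/(1 + u'v/c²) = (v - 0.762)/(1 - 0.762·v/c²)
Numerator: 0.681 - 0.762 = -0.081
Denominator: 1 - 0.518922 = 0.481078
u = -0.081/0.481078 = -0.1684c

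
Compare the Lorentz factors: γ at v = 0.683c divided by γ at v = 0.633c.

γ₁ = 1/√(1 - 0.683²) = 1.369
γ₂ = 1/√(1 - 0.633²) = 1.292
γ₁/γ₂ = 1.369/1.292 = 1.060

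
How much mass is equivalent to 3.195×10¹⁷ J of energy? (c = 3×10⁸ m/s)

From E = mc², we get m = E/c²
c² = (3×10⁸)² = 9×10¹⁶ m²/s²
m = 3.195×10¹⁷ / 9×10¹⁶ = 3.550 kg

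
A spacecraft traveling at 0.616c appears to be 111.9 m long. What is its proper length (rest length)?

Contracted length L = 111.9 m
γ = 1/√(1 - 0.616²) = 1.26944
L₀ = γL = 1.26944 × 111.9 = 142.1 m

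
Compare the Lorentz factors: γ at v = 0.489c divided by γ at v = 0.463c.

γ₁ = 1/√(1 - 0.489²) = 1.146
γ₂ = 1/√(1 - 0.463²) = 1.128
γ₁/γ₂ = 1.146/1.128 = 1.016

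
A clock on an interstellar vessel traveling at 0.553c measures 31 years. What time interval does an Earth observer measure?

Proper time Δt₀ = 31 years
γ = 1/√(1 - 0.553²) = 1.2002
Δt = γΔt₀ = 1.2002 × 31 = 37.21 years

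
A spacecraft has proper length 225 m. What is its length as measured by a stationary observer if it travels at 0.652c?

Proper length L₀ = 225 m
γ = 1/√(1 - 0.652²) = 1.319
L = L₀/γ = 225/1.319 = 170.6 m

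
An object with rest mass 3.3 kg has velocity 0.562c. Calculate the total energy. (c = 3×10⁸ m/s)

γ = 1/√(1 - 0.562²) = 1.209
mc² = 3.3 × (3×10⁸)² = 2.970×10¹⁷ J
E = γmc² = 1.209 × 2.970×10¹⁷ = 3.591×10¹⁷ J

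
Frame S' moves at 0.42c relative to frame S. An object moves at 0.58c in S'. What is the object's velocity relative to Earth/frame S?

u = (u' + v)/(1 + u'v/c²)
Numerator: 0.58 + 0.42 = 1
Denominator: 1 + 0.2436 = 1.2436
u = 1/1.2436 = 0.8041c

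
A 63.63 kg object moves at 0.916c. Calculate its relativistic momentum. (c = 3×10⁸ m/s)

γ = 1/√(1 - 0.916²) = 2.493
v = 0.916 × 3×10⁸ = 2.748×10⁸ m/s
p = γmv = 2.493 × 63.63 × 2.748×10⁸ = 4.359×10¹⁰ kg·m/s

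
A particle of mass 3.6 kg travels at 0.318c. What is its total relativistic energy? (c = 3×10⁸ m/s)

γ = 1/√(1 - 0.318²) = 1.05475
mc² = 3.6 × (3×10⁸)² = 3.240×10¹⁷ J
E = γmc² = 1.05475 × 3.240×10¹⁷ = 3.417×10¹⁷ J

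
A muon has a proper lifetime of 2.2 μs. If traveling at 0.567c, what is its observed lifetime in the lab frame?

Proper lifetime τ₀ = 2.2 μs
γ = 1/√(1 - 0.567²) = 1.214
τ = γτ₀ = 1.214 × 2.2 μs = 2.671 μs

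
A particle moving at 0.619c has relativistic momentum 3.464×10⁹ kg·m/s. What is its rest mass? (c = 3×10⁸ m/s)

γ = 1/√(1 - 0.619²) = 1.273
v = 0.619 × 3×10⁸ = 1.857×10⁸ m/s
m = p/(γv) = 3.464×10⁹/(1.273 × 1.857×10⁸) = 14.65 kg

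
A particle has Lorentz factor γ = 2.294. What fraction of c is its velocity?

From γ = 1/√(1 - v²/c²):
1/γ² = 1/2.294² = 0.1900
v²/c² = 1 - 0.1900 = 0.8100
v/c = √(0.8100) = 0.9000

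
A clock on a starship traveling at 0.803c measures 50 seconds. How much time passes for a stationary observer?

Proper time Δt₀ = 50 seconds
γ = 1/√(1 - 0.803²) = 1.678
Δt = γΔt₀ = 1.678 × 50 = 83.90 seconds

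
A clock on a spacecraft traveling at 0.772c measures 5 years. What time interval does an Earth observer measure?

Proper time Δt₀ = 5 years
γ = 1/√(1 - 0.772²) = 1.57326
Δt = γΔt₀ = 1.57326 × 5 = 7.866 years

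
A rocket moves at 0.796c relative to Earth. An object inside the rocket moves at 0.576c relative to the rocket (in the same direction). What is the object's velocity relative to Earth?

u = (u' + v)/(1 + u'v/c²)
Numerator: 0.576 + 0.796 = 1.372
Denominator: 1 + 0.458496 = 1.458496
u = 1.372/1.458496 = 0.9407c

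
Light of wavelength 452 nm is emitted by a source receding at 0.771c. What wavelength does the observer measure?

β = 0.771
Wavelength Doppler factor = √(1.771/0.229) = √(7.734) = 2.781
λ_obs = 452 × 2.781 = 1257 nm (redshift)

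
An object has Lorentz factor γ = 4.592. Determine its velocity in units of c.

From γ = 1/√(1 - v²/c²):
1/γ² = 1/4.592² = 0.04742
v²/c² = 1 - 0.04742 = 0.9526
v/c = √(0.9526) = 0.9760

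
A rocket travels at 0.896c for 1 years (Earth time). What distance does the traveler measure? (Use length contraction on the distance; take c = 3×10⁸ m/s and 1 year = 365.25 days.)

Earth distance: d = v × t = 0.896c × 1 yr = 8.483×10¹⁵ m
γ = 2.252
d' = d/γ = 8.483×10¹⁵/2.252 = 3.767×10¹⁵ m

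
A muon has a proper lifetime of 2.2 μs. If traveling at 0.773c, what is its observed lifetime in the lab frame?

Proper lifetime τ₀ = 2.2 μs
γ = 1/√(1 - 0.773²) = 1.5763
τ = γτ₀ = 1.5763 × 2.2 μs = 3.468 μs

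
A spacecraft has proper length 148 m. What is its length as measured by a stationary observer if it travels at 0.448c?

Proper length L₀ = 148 m
γ = 1/√(1 - 0.448²) = 1.119
L = L₀/γ = 148/1.119 = 132.3 m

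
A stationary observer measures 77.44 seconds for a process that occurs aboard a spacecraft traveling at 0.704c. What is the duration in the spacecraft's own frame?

Dilated time Δt = 77.44 seconds
γ = 1/√(1 - 0.704²) = 1.408
Δt₀ = Δt/γ = 77.44/1.408 = 55.00 seconds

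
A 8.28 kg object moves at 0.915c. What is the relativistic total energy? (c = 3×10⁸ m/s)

γ = 1/√(1 - 0.915²) = 2.479
mc² = 8.28 × (3×10⁸)² = 7.452×10¹⁷ J
E = γmc² = 2.479 × 7.452×10¹⁷ = 1.847×10¹⁸ J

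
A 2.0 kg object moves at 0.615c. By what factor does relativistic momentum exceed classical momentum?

p_rel = γmv, p_class = mv
Ratio = γ = 1/√(1 - 0.615²) = 1.268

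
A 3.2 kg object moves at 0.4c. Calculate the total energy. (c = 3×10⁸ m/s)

γ = 1/√(1 - 0.4²) = 1.091
mc² = 3.2 × (3×10⁸)² = 2.880×10¹⁷ J
E = γmc² = 1.091 × 2.880×10¹⁷ = 3.142×10¹⁷ J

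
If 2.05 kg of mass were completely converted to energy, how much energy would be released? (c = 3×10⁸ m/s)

Using E = mc²:
c² = (3×10⁸)² = 9×10¹⁶ m²/s²
E = 2.05 × 9×10¹⁶ = 1.845×10¹⁷ J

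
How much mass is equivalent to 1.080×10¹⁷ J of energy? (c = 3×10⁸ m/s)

From E = mc², we get m = E/c²
c² = (3×10⁸)² = 9×10¹⁶ m²/s²
m = 1.080×10¹⁷ / 9×10¹⁶ = 1.200 kg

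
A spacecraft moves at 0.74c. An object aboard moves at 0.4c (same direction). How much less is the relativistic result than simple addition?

Classical: u' + v = 0.4 + 0.74 = 1.14c
Relativistic: u = (0.4 + 0.74)/(1 + 0.296) = 1.14/1.296 = 0.8796c
Difference: 1.14 - 0.8796 = 0.2604c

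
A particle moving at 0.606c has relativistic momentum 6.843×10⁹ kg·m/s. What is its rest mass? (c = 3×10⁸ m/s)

γ = 1/√(1 - 0.606²) = 1.257
v = 0.606 × 3×10⁸ = 1.818×10⁸ m/s
m = p/(γv) = 6.843×10⁹/(1.257 × 1.818×10⁸) = 29.94 kg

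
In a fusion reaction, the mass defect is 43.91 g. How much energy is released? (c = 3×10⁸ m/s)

Convert mass defect: Δm = 43.91 g = 0.04391 kg
E = Δm·c² = 0.04391 × (3×10⁸)²
= 0.04391 × 9×10¹⁶ = 3.952×10¹⁵ J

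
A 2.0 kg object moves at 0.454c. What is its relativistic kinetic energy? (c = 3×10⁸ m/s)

γ = 1/√(1 - 0.454²) = 1.12233
γ - 1 = 0.12233
KE = (γ-1)mc² = 0.12233 × 2.0 × (3×10⁸)² = 2.202×10¹⁶ J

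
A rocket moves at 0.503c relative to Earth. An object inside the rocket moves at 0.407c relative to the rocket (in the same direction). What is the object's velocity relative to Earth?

u = (u' + v)/(1 + u'v/c²)
Numerator: 0.407 + 0.503 = 0.91
Denominator: 1 + 0.204721 = 1.204721
u = 0.91/1.204721 = 0.7554c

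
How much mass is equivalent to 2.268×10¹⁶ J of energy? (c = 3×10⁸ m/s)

From E = mc², we get m = E/c²
c² = (3×10⁸)² = 9×10¹⁶ m²/s²
m = 2.268×10¹⁶ / 9×10¹⁶ = 0.2520 kg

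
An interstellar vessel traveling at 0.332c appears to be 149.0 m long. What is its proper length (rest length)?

Contracted length L = 149.0 m
γ = 1/√(1 - 0.332²) = 1.0601
L₀ = γL = 1.0601 × 149.0 = 158.0 m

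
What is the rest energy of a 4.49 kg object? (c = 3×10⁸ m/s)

c² = (3×10⁸)² = 9.000×10¹⁶ m²/s²
E₀ = mc² = 4.49 × 9.000×10¹⁶ = 4.041×10¹⁷ J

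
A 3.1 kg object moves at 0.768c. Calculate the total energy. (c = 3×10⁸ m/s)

γ = 1/√(1 - 0.768²) = 1.5614
mc² = 3.1 × (3×10⁸)² = 2.790×10¹⁷ J
E = γmc² = 1.5614 × 2.790×10¹⁷ = 4.356×10¹⁷ J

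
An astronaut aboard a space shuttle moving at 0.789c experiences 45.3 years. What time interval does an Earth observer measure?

Proper time Δt₀ = 45.3 years
γ = 1/√(1 - 0.789²) = 1.6276
Δt = γΔt₀ = 1.6276 × 45.3 = 73.73 years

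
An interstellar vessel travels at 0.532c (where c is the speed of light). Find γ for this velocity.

v/c = 0.532, so (v/c)² = 0.283024
1 - (v/c)² = 0.716976
γ = 1/√(0.716976) = 1.181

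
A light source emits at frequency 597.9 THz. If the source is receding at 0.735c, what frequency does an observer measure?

β = v/c = 0.735
(1-β)/(1+β) = 0.265/1.735 = 0.1527
Doppler factor = √(0.1527) = 0.3908
f_obs = 597.9 × 0.3908 = 233.7 THz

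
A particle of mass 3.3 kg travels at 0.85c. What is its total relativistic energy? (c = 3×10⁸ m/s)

γ = 1/√(1 - 0.85²) = 1.8983
mc² = 3.3 × (3×10⁸)² = 2.970×10¹⁷ J
E = γmc² = 1.8983 × 2.970×10¹⁷ = 5.638×10¹⁷ J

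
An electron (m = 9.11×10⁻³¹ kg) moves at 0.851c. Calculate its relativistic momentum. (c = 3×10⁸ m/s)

γ = 1/√(1 - 0.851²) = 1.9042
v = 0.851 × 3×10⁸ = 2.553×10⁸ m/s
p = γmv = 1.9042 × 9.11×10⁻³¹ × 2.553×10⁸ = 4.429×10⁻²² kg·m/s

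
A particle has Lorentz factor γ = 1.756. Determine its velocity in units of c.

From γ = 1/√(1 - v²/c²):
1/γ² = 1/1.756² = 0.3243
v²/c² = 1 - 0.3243 = 0.6757
v/c = √(0.6757) = 0.8220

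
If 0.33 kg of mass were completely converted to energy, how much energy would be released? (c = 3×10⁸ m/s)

Using E = mc²:
c² = (3×10⁸)² = 9×10¹⁶ m²/s²
E = 0.33 × 9×10¹⁶ = 2.970×10¹⁶ J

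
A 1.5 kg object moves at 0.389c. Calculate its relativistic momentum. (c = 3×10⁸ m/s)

γ = 1/√(1 - 0.389²) = 1.0855
v = 0.389 × 3×10⁸ = 1.167×10⁸ m/s
p = γmv = 1.0855 × 1.5 × 1.167×10⁸ = 1.900×10⁸ kg·m/s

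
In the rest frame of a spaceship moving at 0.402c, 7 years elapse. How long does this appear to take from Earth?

Proper time Δt₀ = 7 years
γ = 1/√(1 - 0.402²) = 1.0921
Δt = γΔt₀ = 1.0921 × 7 = 7.645 years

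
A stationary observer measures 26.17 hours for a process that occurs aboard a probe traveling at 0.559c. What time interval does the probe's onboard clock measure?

Dilated time Δt = 26.17 hours
γ = 1/√(1 - 0.559²) = 1.206
Δt₀ = Δt/γ = 26.17/1.206 = 21.70 hours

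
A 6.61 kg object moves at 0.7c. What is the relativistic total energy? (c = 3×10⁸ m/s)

γ = 1/√(1 - 0.7²) = 1.4003
mc² = 6.61 × (3×10⁸)² = 5.949×10¹⁷ J
E = γmc² = 1.4003 × 5.949×10¹⁷ = 8.330×10¹⁷ J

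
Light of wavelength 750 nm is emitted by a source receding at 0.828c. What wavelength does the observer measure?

β = 0.828
Wavelength Doppler factor = √(1.828/0.172) = √(10.63) = 3.260
λ_obs = 750 × 3.260 = 2445 nm (redshift)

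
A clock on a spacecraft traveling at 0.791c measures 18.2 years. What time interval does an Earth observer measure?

Proper time Δt₀ = 18.2 years
γ = 1/√(1 - 0.791²) = 1.6345
Δt = γΔt₀ = 1.6345 × 18.2 = 29.75 years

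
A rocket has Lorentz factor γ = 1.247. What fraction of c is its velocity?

From γ = 1/√(1 - v²/c²):
1/γ² = 1/1.247² = 0.6431
v²/c² = 1 - 0.6431 = 0.3569
v/c = √(0.3569) = 0.5974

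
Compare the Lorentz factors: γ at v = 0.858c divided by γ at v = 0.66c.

γ₁ = 1/√(1 - 0.858²) = 1.947
γ₂ = 1/√(1 - 0.66²) = 1.331
γ₁/γ₂ = 1.947/1.331 = 1.463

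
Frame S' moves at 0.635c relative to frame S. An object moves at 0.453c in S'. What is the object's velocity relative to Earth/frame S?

u = (u' + v)/(1 + u'v/c²)
Numerator: 0.453 + 0.635 = 1.088
Denominator: 1 + 0.287655 = 1.287655
u = 1.088/1.287655 = 0.8449c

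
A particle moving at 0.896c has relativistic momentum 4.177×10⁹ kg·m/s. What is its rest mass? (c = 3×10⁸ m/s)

γ = 1/√(1 - 0.896²) = 2.252
v = 0.896 × 3×10⁸ = 2.688×10⁸ m/s
m = p/(γv) = 4.177×10⁹/(2.252 × 2.688×10⁸) = 6.900 kg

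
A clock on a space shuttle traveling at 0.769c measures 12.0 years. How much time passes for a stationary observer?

Proper time Δt₀ = 12.0 years
γ = 1/√(1 - 0.769²) = 1.564
Δt = γΔt₀ = 1.564 × 12.0 = 18.77 years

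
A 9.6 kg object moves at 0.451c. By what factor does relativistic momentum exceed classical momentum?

p_rel = γmv, p_class = mv
Ratio = γ = 1/√(1 - 0.451²) = 1.120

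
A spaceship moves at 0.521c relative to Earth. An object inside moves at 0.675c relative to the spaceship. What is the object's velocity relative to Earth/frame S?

u = (u' + v)/(1 + u'v/c²)
Numerator: 0.675 + 0.521 = 1.196
Denominator: 1 + 0.351675 = 1.351675
u = 1.196/1.351675 = 0.8848c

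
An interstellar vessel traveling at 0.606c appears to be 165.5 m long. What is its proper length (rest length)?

Contracted length L = 165.5 m
γ = 1/√(1 - 0.606²) = 1.2571
L₀ = γL = 1.2571 × 165.5 = 208.1 m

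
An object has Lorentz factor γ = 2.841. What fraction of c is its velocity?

From γ = 1/√(1 - v²/c²):
1/γ² = 1/2.841² = 0.1239
v²/c² = 1 - 0.1239 = 0.8761
v/c = √(0.8761) = 0.9360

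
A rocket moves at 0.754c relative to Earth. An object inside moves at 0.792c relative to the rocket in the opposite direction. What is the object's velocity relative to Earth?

Object's velocity in rocket frame is u' = -0.792c
u = (u' + v)/(1 + u'v/c²) = (v - 0.792)/(1 - 0.792·v/c²)
Numerator: 0.754 - 0.792 = -0.038
Denominator: 1 - 0.597168 = 0.402832
u = -0.038/0.402832 = -0.09433c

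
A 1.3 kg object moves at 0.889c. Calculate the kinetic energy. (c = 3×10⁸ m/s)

γ = 1/√(1 - 0.889²) = 2.184
γ - 1 = 1.184
KE = (γ-1)mc² = 1.184 × 1.3 × (3×10⁸)² = 1.385×10¹⁷ J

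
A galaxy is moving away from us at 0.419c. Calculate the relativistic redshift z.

β = 0.419
(1+β)/(1-β) = 1.419/0.581 = 2.4423
√(2.4423) = 1.5628
z = 1.5628 - 1 = 0.5628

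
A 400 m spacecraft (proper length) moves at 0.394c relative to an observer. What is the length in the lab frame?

Proper length L₀ = 400 m
γ = 1/√(1 - 0.394²) = 1.088
L = L₀/γ = 400/1.088 = 367.6 m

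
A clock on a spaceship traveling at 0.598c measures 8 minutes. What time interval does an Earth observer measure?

Proper time Δt₀ = 8 minutes
γ = 1/√(1 - 0.598²) = 1.24767
Δt = γΔt₀ = 1.24767 × 8 = 9.981 minutes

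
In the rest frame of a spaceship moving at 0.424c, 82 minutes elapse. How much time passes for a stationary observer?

Proper time Δt₀ = 82 minutes
γ = 1/√(1 - 0.424²) = 1.1042
Δt = γΔt₀ = 1.1042 × 82 = 90.54 minutes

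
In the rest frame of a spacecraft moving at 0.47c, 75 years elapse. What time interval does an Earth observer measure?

Proper time Δt₀ = 75 years
γ = 1/√(1 - 0.47²) = 1.1329
Δt = γΔt₀ = 1.1329 × 75 = 84.97 years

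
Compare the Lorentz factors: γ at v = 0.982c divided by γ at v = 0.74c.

γ₁ = 1/√(1 - 0.982²) = 5.2943
γ₂ = 1/√(1 - 0.74²) = 1.4868
γ₁/γ₂ = 5.2943/1.4868 = 3.561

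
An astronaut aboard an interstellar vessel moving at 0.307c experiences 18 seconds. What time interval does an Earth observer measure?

Proper time Δt₀ = 18 seconds
γ = 1/√(1 - 0.307²) = 1.0507
Δt = γΔt₀ = 1.0507 × 18 = 18.91 seconds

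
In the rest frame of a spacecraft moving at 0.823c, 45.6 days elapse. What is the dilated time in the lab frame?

Proper time Δt₀ = 45.6 days
γ = 1/√(1 - 0.823²) = 1.76044
Δt = γΔt₀ = 1.76044 × 45.6 = 80.28 days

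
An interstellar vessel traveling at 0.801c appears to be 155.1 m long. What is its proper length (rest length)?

Contracted length L = 155.1 m
γ = 1/√(1 - 0.801²) = 1.6704
L₀ = γL = 1.6704 × 155.1 = 259.1 m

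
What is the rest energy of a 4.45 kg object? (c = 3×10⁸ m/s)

c² = (3×10⁸)² = 9.000×10¹⁶ m²/s²
E₀ = mc² = 4.45 × 9.000×10¹⁶ = 4.005×10¹⁷ J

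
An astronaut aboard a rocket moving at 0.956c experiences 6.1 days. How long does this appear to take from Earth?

Proper time Δt₀ = 6.1 days
γ = 1/√(1 - 0.956²) = 3.409
Δt = γΔt₀ = 3.409 × 6.1 = 20.79 days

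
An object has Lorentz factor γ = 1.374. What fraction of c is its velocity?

From γ = 1/√(1 - v²/c²):
1/γ² = 1/1.374² = 0.5297
v²/c² = 1 - 0.5297 = 0.4703
v/c = √(0.4703) = 0.6858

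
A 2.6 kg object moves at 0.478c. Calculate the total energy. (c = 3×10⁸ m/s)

γ = 1/√(1 - 0.478²) = 1.1385
mc² = 2.6 × (3×10⁸)² = 2.340×10¹⁷ J
E = γmc² = 1.1385 × 2.340×10¹⁷ = 2.664×10¹⁷ J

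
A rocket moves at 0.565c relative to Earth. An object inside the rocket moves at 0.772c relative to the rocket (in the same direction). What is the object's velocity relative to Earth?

u = (u' + v)/(1 + u'v/c²)
Numerator: 0.772 + 0.565 = 1.337
Denominator: 1 + 0.43618 = 1.43618
u = 1.337/1.43618 = 0.9309c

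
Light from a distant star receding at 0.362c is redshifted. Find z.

β = 0.362
(1+β)/(1-β) = 1.362/0.638 = 2.1348
√(2.1348) = 1.4611
z = 1.4611 - 1 = 0.4611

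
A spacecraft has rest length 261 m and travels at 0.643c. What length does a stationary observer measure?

Proper length L₀ = 261 m
γ = 1/√(1 - 0.643²) = 1.3057
L = L₀/γ = 261/1.3057 = 199.9 m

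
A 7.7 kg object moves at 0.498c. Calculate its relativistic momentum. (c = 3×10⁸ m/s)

γ = 1/√(1 - 0.498²) = 1.1532
v = 0.498 × 3×10⁸ = 1.494×10⁸ m/s
p = γmv = 1.1532 × 7.7 × 1.494×10⁸ = 1.327×10⁹ kg·m/s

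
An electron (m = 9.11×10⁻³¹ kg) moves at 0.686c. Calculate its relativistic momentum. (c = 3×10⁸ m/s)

γ = 1/√(1 - 0.686²) = 1.3744
v = 0.686 × 3×10⁸ = 2.058×10⁸ m/s
p = γmv = 1.3744 × 9.11×10⁻³¹ × 2.058×10⁸ = 2.577×10⁻²² kg·m/s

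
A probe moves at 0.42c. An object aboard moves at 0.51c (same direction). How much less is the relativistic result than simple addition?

Classical: u' + v = 0.51 + 0.42 = 0.93c
Relativistic: u = (0.51 + 0.42)/(1 + 0.2142) = 0.93/1.2142 = 0.7659c
Difference: 0.93 - 0.7659 = 0.1641c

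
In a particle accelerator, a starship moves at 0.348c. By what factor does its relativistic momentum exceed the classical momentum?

p_rel = γmv, p_class = mv
Ratio = γ = 1/√(1 - 0.348²)
= 1/√(0.878896) = 1.067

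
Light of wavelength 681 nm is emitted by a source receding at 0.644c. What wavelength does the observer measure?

β = 0.644
Wavelength Doppler factor = √(1.644/0.356) = √(4.618) = 2.149
λ_obs = 681 × 2.149 = 1463 nm (redshift)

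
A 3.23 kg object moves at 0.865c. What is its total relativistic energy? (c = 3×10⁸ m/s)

γ = 1/√(1 - 0.865²) = 1.9929
mc² = 3.23 × (3×10⁸)² = 2.907×10¹⁷ J
E = γmc² = 1.9929 × 2.907×10¹⁷ = 5.793×10¹⁷ J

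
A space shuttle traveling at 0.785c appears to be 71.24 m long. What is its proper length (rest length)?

Contracted length L = 71.24 m
γ = 1/√(1 - 0.785²) = 1.614
L₀ = γL = 1.614 × 71.24 = 115.0 m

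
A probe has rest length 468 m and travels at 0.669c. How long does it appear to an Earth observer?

Proper length L₀ = 468 m
γ = 1/√(1 - 0.669²) = 1.34542
L = L₀/γ = 468/1.34542 = 347.8 m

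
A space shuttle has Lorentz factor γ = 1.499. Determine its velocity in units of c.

From γ = 1/√(1 - v²/c²):
1/γ² = 1/1.499² = 0.4450
v²/c² = 1 - 0.4450 = 0.5550
v/c = √(0.5550) = 0.7450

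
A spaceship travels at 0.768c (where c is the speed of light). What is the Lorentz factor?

v/c = 0.768, so (v/c)² = 0.589824
1 - (v/c)² = 0.410176
γ = 1/√(0.410176) = 1.561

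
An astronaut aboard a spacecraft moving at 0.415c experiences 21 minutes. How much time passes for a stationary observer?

Proper time Δt₀ = 21 minutes
γ = 1/√(1 - 0.415²) = 1.099
Δt = γΔt₀ = 1.099 × 21 = 23.08 minutes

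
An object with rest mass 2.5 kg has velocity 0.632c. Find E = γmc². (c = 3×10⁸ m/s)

γ = 1/√(1 - 0.632²) = 1.290
mc² = 2.5 × (3×10⁸)² = 2.250×10¹⁷ J
E = γmc² = 1.290 × 2.250×10¹⁷ = 2.903×10¹⁷ J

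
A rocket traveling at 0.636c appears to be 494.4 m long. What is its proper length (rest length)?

Contracted length L = 494.4 m
γ = 1/√(1 - 0.636²) = 1.296
L₀ = γL = 1.296 × 494.4 = 640.7 m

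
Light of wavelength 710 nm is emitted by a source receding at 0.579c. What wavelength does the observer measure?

β = 0.579
Wavelength Doppler factor = √(1.579/0.421) = √(3.751) = 1.937
λ_obs = 710 × 1.937 = 1375 nm (redshift)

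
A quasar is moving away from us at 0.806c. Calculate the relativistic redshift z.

β = 0.806
(1+β)/(1-β) = 1.806/0.194 = 9.309
√(9.309) = 3.051
z = 3.051 - 1 = 2.051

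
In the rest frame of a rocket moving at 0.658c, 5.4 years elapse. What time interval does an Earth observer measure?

Proper time Δt₀ = 5.4 years
γ = 1/√(1 - 0.658²) = 1.328
Δt = γΔt₀ = 1.328 × 5.4 = 7.171 years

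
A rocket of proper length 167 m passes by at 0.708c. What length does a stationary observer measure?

Proper length L₀ = 167 m
γ = 1/√(1 - 0.708²) = 1.416
L = L₀/γ = 167/1.416 = 117.9 m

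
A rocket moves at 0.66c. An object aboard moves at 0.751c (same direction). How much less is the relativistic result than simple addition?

Classical: u' + v = 0.751 + 0.66 = 1.411c
Relativistic: u = (0.751 + 0.66)/(1 + 0.49566) = 1.411/1.49566 = 0.9434c
Difference: 1.411 - 0.9434 = 0.4676c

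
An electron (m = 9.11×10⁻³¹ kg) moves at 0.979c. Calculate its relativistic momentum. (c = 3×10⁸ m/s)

γ = 1/√(1 - 0.979²) = 4.905
v = 0.979 × 3×10⁸ = 2.937×10⁸ m/s
p = γmv = 4.905 × 9.11×10⁻³¹ × 2.937×10⁸ = 1.312×10⁻²¹ kg·m/s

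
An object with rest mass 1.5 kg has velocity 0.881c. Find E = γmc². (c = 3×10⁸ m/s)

γ = 1/√(1 - 0.881²) = 2.1136
mc² = 1.5 × (3×10⁸)² = 1.350×10¹⁷ J
E = γmc² = 2.1136 × 1.350×10¹⁷ = 2.853×10¹⁷ J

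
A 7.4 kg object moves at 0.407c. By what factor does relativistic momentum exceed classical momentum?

p_rel = γmv, p_class = mv
Ratio = γ = 1/√(1 - 0.407²) = 1.095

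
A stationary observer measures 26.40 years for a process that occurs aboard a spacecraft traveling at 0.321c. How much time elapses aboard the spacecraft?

Dilated time Δt = 26.40 years
γ = 1/√(1 - 0.321²) = 1.056
Δt₀ = Δt/γ = 26.40/1.056 = 25.00 years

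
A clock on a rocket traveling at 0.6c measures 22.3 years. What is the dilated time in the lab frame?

Proper time Δt₀ = 22.3 years
γ = 1/√(1 - 0.6²) = 1.250
Δt = γΔt₀ = 1.250 × 22.3 = 27.88 years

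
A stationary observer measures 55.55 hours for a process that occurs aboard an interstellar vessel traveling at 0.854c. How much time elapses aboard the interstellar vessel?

Dilated time Δt = 55.55 hours
γ = 1/√(1 - 0.854²) = 1.922
Δt₀ = Δt/γ = 55.55/1.922 = 28.90 hours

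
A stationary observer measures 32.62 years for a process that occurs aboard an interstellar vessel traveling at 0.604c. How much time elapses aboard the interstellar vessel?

Dilated time Δt = 32.62 years
γ = 1/√(1 - 0.604²) = 1.2547
Δt₀ = Δt/γ = 32.62/1.2547 = 26.00 years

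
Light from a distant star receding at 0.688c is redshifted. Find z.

β = 0.688
(1+β)/(1-β) = 1.688/0.312 = 5.410
√(5.410) = 2.326
z = 2.326 - 1 = 1.326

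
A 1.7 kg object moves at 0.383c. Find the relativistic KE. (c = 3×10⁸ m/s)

γ = 1/√(1 - 0.383²) = 1.08255
γ - 1 = 0.08255
KE = (γ-1)mc² = 0.08255 × 1.7 × (3×10⁸)² = 1.263×10¹⁶ J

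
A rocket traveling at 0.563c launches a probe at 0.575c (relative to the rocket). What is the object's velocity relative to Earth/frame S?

u = (u' + v)/(1 + u'v/c²)
Numerator: 0.575 + 0.563 = 1.138
Denominator: 1 + 0.323725 = 1.323725
u = 1.138/1.323725 = 0.8597c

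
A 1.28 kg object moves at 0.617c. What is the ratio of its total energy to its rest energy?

E = γmc², E₀ = mc²
E/E₀ = γ = 1/√(1 - 0.617²) = 1.271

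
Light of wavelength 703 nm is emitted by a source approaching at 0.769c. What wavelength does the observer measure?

β = 0.769
Wavelength Doppler factor = √(0.231/1.769) = √(0.13058) = 0.36136
λ_obs = 703 × 0.36136 = 254.0 nm (blueshift)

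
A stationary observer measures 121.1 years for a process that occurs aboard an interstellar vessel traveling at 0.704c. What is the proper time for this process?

Dilated time Δt = 121.1 years
γ = 1/√(1 - 0.704²) = 1.408
Δt₀ = Δt/γ = 121.1/1.408 = 86.01 years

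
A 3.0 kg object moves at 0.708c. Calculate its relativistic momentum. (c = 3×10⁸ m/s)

γ = 1/√(1 - 0.708²) = 1.416
v = 0.708 × 3×10⁸ = 2.124×10⁸ m/s
p = γmv = 1.416 × 3.0 × 2.124×10⁸ = 9.023×10⁸ kg·m/s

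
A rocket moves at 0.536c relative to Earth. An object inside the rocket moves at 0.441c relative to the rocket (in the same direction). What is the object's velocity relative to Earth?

u = (u' + v)/(1 + u'v/c²)
Numerator: 0.441 + 0.536 = 0.977
Denominator: 1 + 0.236376 = 1.236376
u = 0.977/1.236376 = 0.7902c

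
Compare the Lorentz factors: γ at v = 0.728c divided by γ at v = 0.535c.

γ₁ = 1/√(1 - 0.728²) = 1.459
γ₂ = 1/√(1 - 0.535²) = 1.184
γ₁/γ₂ = 1.459/1.184 = 1.232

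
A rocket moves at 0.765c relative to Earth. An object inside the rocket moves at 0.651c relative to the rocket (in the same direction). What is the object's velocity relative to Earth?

u = (u' + v)/(1 + u'v/c²)
Numerator: 0.651 + 0.765 = 1.416
Denominator: 1 + 0.498015 = 1.498015
u = 1.416/1.498015 = 0.9453c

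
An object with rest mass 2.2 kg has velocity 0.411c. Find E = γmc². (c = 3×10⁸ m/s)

γ = 1/√(1 - 0.411²) = 1.097
mc² = 2.2 × (3×10⁸)² = 1.980×10¹⁷ J
E = γmc² = 1.097 × 1.980×10¹⁷ = 2.172×10¹⁷ J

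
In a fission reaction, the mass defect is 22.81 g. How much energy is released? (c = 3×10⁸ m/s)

Convert mass defect: Δm = 22.81 g = 0.02281 kg
E = Δm·c² = 0.02281 × (3×10⁸)²
= 0.02281 × 9×10¹⁶ = 2.053×10¹⁵ J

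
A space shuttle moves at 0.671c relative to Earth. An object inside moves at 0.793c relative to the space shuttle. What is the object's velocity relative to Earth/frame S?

u = (u' + v)/(1 + u'v/c²)
Numerator: 0.793 + 0.671 = 1.464
Denominator: 1 + 0.532103 = 1.532103
u = 1.464/1.532103 = 0.9555c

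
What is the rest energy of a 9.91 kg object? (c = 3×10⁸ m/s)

c² = (3×10⁸)² = 9.000×10¹⁶ m²/s²
E₀ = mc² = 9.91 × 9.000×10¹⁶ = 8.919×10¹⁷ J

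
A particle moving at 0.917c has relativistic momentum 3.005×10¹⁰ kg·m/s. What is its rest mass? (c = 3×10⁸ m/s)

γ = 1/√(1 - 0.917²) = 2.507
v = 0.917 × 3×10⁸ = 2.751×10⁸ m/s
m = p/(γv) = 3.005×10¹⁰/(2.507 × 2.751×10⁸) = 43.57 kg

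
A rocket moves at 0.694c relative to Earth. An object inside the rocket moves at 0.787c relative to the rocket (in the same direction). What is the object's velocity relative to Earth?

u = (u' + v)/(1 + u'v/c²)
Numerator: 0.787 + 0.694 = 1.481
Denominator: 1 + 0.546178 = 1.546178
u = 1.481/1.546178 = 0.9578c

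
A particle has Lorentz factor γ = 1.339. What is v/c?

From γ = 1/√(1 - v²/c²):
1/γ² = 1/1.339² = 0.55775
v²/c² = 1 - 0.55775 = 0.44225
v/c = √(0.44225) = 0.6650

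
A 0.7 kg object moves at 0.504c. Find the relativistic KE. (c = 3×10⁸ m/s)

γ = 1/√(1 - 0.504²) = 1.157805
γ - 1 = 0.157805
KE = (γ-1)mc² = 0.157805 × 0.7 × (3×10⁸)² = 9.942×10¹⁵ J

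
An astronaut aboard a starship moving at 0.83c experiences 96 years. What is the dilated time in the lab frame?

Proper time Δt₀ = 96 years
γ = 1/√(1 - 0.83²) = 1.793
Δt = γΔt₀ = 1.793 × 96 = 172.1 years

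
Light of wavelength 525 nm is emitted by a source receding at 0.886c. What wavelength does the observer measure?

β = 0.886
Wavelength Doppler factor = √(1.886/0.114) = √(16.54) = 4.067
λ_obs = 525 × 4.067 = 2135 nm (redshift)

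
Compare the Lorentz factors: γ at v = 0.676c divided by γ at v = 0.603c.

γ₁ = 1/√(1 - 0.676²) = 1.3570
γ₂ = 1/√(1 - 0.603²) = 1.2535
γ₁/γ₂ = 1.3570/1.2535 = 1.083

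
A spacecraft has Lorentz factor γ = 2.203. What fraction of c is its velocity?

From γ = 1/√(1 - v²/c²):
1/γ² = 1/2.203² = 0.20605
v²/c² = 1 - 0.20605 = 0.79395
v/c = √(0.79395) = 0.8910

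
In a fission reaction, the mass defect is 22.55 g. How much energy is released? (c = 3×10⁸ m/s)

Convert mass defect: Δm = 22.55 g = 0.02255 kg
E = Δm·c² = 0.02255 × (3×10⁸)²
= 0.02255 × 9×10¹⁶ = 2.030×10¹⁵ J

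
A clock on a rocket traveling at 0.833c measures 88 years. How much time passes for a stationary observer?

Proper time Δt₀ = 88 years
γ = 1/√(1 - 0.833²) = 1.8074
Δt = γΔt₀ = 1.8074 × 88 = 159.1 years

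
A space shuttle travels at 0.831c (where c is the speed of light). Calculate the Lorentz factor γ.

v/c = 0.831, so (v/c)² = 0.690561
1 - (v/c)² = 0.309439
γ = 1/√(0.309439) = 1.798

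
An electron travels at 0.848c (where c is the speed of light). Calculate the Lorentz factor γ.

v/c = 0.848, so (v/c)² = 0.719104
1 - (v/c)² = 0.280896
γ = 1/√(0.280896) = 1.887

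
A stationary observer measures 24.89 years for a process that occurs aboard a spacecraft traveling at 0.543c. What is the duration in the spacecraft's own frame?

Dilated time Δt = 24.89 years
γ = 1/√(1 - 0.543²) = 1.191
Δt₀ = Δt/γ = 24.89/1.191 = 20.90 years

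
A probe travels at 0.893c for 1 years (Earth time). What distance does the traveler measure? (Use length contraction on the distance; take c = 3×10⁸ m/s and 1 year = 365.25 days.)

Earth distance: d = v × t = 0.893c × 1 yr = 8.454×10¹⁵ m
γ = 2.222
d' = d/γ = 8.454×10¹⁵/2.222 = 3.805×10¹⁵ m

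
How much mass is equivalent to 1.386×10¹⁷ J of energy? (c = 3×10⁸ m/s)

From E = mc², we get m = E/c²
c² = (3×10⁸)² = 9×10¹⁶ m²/s²
m = 1.386×10¹⁷ / 9×10¹⁶ = 1.540 kg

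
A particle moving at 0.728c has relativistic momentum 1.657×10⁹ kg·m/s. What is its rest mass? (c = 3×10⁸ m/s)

γ = 1/√(1 - 0.728²) = 1.45863
v = 0.728 × 3×10⁸ = 2.184×10⁸ m/s
m = p/(γv) = 1.657×10⁹/(1.45863 × 2.184×10⁸) = 5.201 kg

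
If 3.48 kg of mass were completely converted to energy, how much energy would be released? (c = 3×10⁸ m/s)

Using E = mc²:
c² = (3×10⁸)² = 9×10¹⁶ m²/s²
E = 3.48 × 9×10¹⁶ = 3.132×10¹⁷ J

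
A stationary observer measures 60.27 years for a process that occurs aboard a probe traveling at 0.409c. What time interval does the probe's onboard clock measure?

Dilated time Δt = 60.27 years
γ = 1/√(1 - 0.409²) = 1.0958
Δt₀ = Δt/γ = 60.27/1.0958 = 55.00 years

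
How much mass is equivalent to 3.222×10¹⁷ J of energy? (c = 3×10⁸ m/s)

From E = mc², we get m = E/c²
c² = (3×10⁸)² = 9×10¹⁶ m²/s²
m = 3.222×10¹⁷ / 9×10¹⁶ = 3.580 kg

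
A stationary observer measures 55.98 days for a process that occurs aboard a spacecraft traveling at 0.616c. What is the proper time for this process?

Dilated time Δt = 55.98 days
γ = 1/√(1 - 0.616²) = 1.2694
Δt₀ = Δt/γ = 55.98/1.2694 = 44.10 days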